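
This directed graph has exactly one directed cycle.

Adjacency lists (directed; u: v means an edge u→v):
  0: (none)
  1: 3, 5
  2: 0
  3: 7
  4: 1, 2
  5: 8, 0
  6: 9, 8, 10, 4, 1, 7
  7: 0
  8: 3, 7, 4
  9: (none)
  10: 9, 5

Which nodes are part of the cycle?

DFS with gray/black marking from 8:
8 gray
  3 gray
    7 gray
      0 gray
      0 black
    7 black
  3 black
  8→7: 7 black — skip
  4 gray
    1 gray
      1→3: 3 black — skip
      5 gray
        5→8: 8 is gray → back edge
Back edge closes the cycle 8 → 4 → 1 → 5 → 8; its vertices are {1, 4, 5, 8}.

1, 4, 5, 8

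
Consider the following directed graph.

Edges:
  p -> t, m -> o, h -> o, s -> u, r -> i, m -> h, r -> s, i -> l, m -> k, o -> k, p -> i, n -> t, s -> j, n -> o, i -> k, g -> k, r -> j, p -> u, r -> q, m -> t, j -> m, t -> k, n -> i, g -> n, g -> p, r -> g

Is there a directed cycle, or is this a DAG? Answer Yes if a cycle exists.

No

DFS with white/gray/black marking, starting from r:
r gray
  j gray
    m gray
      h gray
        o gray
          k gray
          k black
        o black
      h black
      t gray
        t→k: k black — skip
      t black
      m→k: k black — skip
      m→o: o black — skip
    m black
  j black
  q gray
  q black
  i gray
    i→k: k black — skip
    l gray
    l black
  i black
  g gray
    n gray
      n→t: t black — skip
      n→i: i black — skip
      n→o: o black — skip
    n black
    g→k: k black — skip
    p gray
      u gray
      u black
      p→i: i black — skip
      p→t: t black — skip
    p black
  g black
  s gray
    s→j: j black — skip
    s→u: u black — skip
  s black
r black
Every edge goes to a white or black vertex — no back edge, so the graph is acyclic.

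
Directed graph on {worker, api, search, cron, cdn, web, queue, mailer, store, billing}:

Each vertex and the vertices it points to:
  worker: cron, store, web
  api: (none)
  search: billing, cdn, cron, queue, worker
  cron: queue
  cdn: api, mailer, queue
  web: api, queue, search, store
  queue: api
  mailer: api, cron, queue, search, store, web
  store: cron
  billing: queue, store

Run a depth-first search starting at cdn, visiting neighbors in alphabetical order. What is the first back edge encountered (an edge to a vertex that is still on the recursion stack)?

search->cdn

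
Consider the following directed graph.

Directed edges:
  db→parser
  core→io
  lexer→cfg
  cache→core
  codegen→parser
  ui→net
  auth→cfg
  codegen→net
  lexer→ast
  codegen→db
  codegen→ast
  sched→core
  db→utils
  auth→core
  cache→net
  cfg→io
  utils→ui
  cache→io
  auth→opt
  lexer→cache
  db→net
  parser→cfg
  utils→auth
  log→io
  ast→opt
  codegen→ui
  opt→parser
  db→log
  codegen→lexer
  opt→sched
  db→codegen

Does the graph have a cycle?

DFS with white/gray/black marking, starting from net:
net gray
net black
auth gray
  core gray
    io gray
    io black
  core black
  cfg gray
    cfg→io: io black — skip
  cfg black
  opt gray
    parser gray
      parser→cfg: cfg black — skip
    parser black
    sched gray
      sched→core: core black — skip
    sched black
  opt black
auth black
db gray
  utils gray
    ui gray
      ui→net: net black — skip
    ui black
    utils→auth: auth black — skip
  utils black
  db→net: net black — skip
  codegen gray
    lexer gray
      lexer→cfg: cfg black — skip
      cache gray
        cache→core: core black — skip
        cache→io: io black — skip
        cache→net: net black — skip
      cache black
      ast gray
        ast→opt: opt black — skip
      ast black
    lexer black
    codegen→net: net black — skip
    codegen→parser: parser black — skip
    codegen→ui: ui black — skip
    codegen→ast: ast black — skip
    codegen→db: db is gray → back edge
Back edge found, so a cycle exists: db → codegen → db.

Yes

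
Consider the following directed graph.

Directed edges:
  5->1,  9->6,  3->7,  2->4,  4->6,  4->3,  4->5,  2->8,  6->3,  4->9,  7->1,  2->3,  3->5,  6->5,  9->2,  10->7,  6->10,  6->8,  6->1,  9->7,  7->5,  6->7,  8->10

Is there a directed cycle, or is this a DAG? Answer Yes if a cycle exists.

Yes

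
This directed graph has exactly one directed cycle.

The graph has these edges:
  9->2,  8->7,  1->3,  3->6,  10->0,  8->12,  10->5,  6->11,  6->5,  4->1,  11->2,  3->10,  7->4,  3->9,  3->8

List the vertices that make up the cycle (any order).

1, 3, 4, 7, 8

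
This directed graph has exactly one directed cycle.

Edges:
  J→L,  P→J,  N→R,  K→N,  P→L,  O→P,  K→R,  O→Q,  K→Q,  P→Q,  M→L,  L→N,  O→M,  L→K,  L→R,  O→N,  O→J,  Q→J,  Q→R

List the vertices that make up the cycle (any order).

J, K, L, Q

DFS with gray/black marking from J:
J gray
  L gray
    N gray
      R gray
      R black
    N black
    K gray
      Q gray
        Q→R: R black — skip
        Q→J: J is gray → back edge
Back edge closes the cycle J → L → K → Q → J; its vertices are {J, K, L, Q}.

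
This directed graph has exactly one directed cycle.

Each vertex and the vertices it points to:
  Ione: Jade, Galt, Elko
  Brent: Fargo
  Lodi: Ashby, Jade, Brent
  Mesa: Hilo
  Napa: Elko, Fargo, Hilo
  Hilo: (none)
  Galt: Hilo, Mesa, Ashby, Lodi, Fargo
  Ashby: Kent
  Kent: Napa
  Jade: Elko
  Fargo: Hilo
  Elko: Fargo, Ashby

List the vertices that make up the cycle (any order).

DFS with gray/black marking from Ashby:
Ashby gray
  Kent gray
    Napa gray
      Elko gray
        Fargo gray
          Hilo gray
          Hilo black
        Fargo black
        Elko→Ashby: Ashby is gray → back edge
Back edge closes the cycle Ashby → Kent → Napa → Elko → Ashby; its vertices are {Elko, Kent, Napa, Ashby}.

Elko, Kent, Napa, Ashby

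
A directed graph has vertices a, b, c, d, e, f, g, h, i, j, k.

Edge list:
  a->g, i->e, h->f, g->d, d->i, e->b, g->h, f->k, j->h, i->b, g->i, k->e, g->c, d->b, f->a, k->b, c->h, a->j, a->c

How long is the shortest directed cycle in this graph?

For each vertex v, BFS finds the shortest path from v back to v.
The shortest such closed walk is a → j → h → f → a, length 4.

4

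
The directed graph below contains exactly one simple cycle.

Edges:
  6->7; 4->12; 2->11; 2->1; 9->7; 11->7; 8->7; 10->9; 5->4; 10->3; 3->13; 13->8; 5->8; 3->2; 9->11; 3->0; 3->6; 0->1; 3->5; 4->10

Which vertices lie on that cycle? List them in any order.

3, 4, 5, 10

DFS with gray/black marking from 4:
4 gray
  12 gray
  12 black
  10 gray
    9 gray
      7 gray
      7 black
      11 gray
        11→7: 7 black — skip
      11 black
    9 black
    3 gray
      5 gray
        8 gray
          8→7: 7 black — skip
        8 black
        5→4: 4 is gray → back edge
Back edge closes the cycle 4 → 10 → 3 → 5 → 4; its vertices are {3, 4, 5, 10}.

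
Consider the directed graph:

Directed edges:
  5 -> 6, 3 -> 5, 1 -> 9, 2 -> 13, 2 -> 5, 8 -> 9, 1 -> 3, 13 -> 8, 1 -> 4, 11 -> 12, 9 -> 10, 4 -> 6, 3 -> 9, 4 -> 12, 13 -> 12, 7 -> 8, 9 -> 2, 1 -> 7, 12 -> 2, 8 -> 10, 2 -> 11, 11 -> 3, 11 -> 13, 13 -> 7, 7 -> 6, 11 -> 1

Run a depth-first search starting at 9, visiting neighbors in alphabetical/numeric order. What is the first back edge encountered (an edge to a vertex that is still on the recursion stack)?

3→9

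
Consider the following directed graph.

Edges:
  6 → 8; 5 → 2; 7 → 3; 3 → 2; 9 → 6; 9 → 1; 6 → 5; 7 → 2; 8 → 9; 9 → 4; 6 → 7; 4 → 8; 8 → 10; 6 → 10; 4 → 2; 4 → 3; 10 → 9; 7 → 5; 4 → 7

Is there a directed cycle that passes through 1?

No

1 lies on a cycle iff there is a path from 1 back to itself.
Exploring from 1, it never reaches itself; equivalently, its strongly connected component is a singleton.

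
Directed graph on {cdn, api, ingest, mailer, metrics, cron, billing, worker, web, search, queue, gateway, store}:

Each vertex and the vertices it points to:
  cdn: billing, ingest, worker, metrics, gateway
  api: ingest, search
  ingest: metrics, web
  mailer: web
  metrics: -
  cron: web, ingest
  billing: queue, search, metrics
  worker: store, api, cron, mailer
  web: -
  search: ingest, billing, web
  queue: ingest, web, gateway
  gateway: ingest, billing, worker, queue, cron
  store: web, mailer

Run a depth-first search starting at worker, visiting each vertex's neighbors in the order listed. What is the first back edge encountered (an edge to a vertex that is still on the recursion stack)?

DFS from worker (visiting each vertex's neighbors in the order listed); mark gray on enter, black on exit:
worker gray
  store gray
    web gray
    web black
    mailer gray
      mailer→web: web black — skip
    mailer black
  store black
  api gray
    ingest gray
      metrics gray
      metrics black
      ingest→web: web black — skip
    ingest black
    search gray
      search→ingest: ingest black — skip
      billing gray
        queue gray
          queue→ingest: ingest black — skip
          queue→web: web black — skip
          gateway gray
            gateway→ingest: ingest black — skip
            gateway→billing: billing is gray → back edge
First back edge: gateway → billing.

gateway->billing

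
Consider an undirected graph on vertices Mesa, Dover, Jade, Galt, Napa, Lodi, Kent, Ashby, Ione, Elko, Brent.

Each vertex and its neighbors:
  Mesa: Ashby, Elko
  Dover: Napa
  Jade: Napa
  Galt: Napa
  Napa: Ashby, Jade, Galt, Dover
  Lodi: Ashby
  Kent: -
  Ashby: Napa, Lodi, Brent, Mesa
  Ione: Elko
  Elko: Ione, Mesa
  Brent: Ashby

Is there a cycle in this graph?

No

DFS, tracking each vertex's parent; an edge to a visited non-parent vertex closes a cycle.
Start from Dover:
visit Dover (parent –)
  visit Napa (parent Dover)
    visit Ashby (parent Napa)
      Ashby–Napa: parent, skip
      visit Lodi (parent Ashby)
        Lodi–Ashby: parent, skip
      visit Brent (parent Ashby)
        Brent–Ashby: parent, skip
      visit Mesa (parent Ashby)
        Mesa–Ashby: parent, skip
        visit Elko (parent Mesa)
          visit Ione (parent Elko)
            Ione–Elko: parent, skip
          Elko–Mesa: parent, skip
    visit Jade (parent Napa)
      Jade–Napa: parent, skip
    visit Galt (parent Napa)
      Galt–Napa: parent, skip
    Napa–Dover: parent, skip
visit Kent (parent –)
No non-parent visited neighbor found — the graph is a forest.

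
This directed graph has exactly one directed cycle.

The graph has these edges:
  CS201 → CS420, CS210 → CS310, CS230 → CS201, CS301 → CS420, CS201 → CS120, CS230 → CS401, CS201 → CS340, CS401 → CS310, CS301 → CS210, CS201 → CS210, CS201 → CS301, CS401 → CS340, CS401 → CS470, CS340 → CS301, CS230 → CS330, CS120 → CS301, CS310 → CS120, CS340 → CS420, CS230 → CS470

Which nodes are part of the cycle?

DFS with gray/black marking from CS310:
CS310 gray
  CS120 gray
    CS301 gray
      CS420 gray
      CS420 black
      CS210 gray
        CS210→CS310: CS310 is gray → back edge
Back edge closes the cycle CS310 → CS120 → CS301 → CS210 → CS310; its vertices are {CS120, CS210, CS301, CS310}.

CS120, CS210, CS301, CS310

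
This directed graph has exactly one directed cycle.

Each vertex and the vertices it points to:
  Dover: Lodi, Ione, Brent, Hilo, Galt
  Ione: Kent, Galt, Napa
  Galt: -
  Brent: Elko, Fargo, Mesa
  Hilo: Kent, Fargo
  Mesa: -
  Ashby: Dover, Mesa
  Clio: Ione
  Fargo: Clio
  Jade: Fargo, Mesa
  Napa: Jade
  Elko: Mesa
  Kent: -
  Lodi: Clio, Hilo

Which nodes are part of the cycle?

DFS with gray/black marking from Ione:
Ione gray
  Kent gray
  Kent black
  Galt gray
  Galt black
  Napa gray
    Jade gray
      Fargo gray
        Clio gray
          Clio→Ione: Ione is gray → back edge
Back edge closes the cycle Ione → Napa → Jade → Fargo → Clio → Ione; its vertices are {Clio, Ione, Jade, Napa, Fargo}.

Clio, Ione, Jade, Napa, Fargo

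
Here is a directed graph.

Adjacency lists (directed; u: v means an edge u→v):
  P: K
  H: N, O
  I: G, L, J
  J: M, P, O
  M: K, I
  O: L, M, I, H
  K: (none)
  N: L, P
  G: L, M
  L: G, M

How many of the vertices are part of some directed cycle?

A vertex is on a directed cycle iff it belongs to a strongly connected component of size ≥ 2 (or has a self-loop).
The vertices on cycles are {G, H, I, J, L, M, N, O} — 8 in total.

8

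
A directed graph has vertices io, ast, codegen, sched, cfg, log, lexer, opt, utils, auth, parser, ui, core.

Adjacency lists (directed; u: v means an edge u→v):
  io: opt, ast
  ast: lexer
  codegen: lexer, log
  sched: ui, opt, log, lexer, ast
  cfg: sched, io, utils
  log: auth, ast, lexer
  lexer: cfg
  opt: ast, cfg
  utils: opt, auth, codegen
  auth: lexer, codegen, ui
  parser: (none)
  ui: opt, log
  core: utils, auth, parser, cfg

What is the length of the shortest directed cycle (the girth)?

For each vertex v, BFS finds the shortest path from v back to v.
The shortest such closed walk is cfg → utils → opt → cfg, length 3.

3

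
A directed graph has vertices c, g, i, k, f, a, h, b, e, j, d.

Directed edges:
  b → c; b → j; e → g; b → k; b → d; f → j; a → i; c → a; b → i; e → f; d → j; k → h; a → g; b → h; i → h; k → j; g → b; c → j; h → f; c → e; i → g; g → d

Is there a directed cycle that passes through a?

Yes

a is on a cycle iff a can reach itself via ≥1 edge.
a → g → b → c → a — yes.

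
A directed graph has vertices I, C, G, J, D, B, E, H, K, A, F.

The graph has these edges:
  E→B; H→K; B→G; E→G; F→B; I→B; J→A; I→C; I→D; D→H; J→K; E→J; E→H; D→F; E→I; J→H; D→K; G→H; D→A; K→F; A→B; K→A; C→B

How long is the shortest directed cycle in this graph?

5

For each vertex v, BFS finds the shortest path from v back to v.
The shortest such closed walk is G → H → K → F → B → G, length 5.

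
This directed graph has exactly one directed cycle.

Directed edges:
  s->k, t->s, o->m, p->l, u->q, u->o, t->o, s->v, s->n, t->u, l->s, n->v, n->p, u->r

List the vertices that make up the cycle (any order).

l, n, p, s

DFS with gray/black marking from s:
s gray
  k gray
  k black
  n gray
    p gray
      l gray
        l→s: s is gray → back edge
Back edge closes the cycle s → n → p → l → s; its vertices are {l, n, p, s}.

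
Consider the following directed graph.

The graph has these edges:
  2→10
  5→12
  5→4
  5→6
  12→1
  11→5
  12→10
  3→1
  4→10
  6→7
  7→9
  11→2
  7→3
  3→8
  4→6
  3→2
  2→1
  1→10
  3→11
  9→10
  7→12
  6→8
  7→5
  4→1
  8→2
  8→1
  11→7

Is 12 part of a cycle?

No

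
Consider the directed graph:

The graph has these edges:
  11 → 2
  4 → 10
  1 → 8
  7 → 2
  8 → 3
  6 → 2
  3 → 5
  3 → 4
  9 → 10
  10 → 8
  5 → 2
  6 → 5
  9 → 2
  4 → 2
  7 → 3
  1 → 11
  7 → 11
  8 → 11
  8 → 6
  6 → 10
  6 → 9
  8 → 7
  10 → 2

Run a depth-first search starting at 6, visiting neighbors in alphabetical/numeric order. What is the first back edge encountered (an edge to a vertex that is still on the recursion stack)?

4→10

DFS from 6 (visiting neighbors in alphabetical/numeric order); mark gray on enter, black on exit:
6 gray
  2 gray
  2 black
  5 gray
    5→2: 2 black — skip
  5 black
  9 gray
    9→2: 2 black — skip
    10 gray
      10→2: 2 black — skip
      8 gray
        3 gray
          4 gray
            4→2: 2 black — skip
            4→10: 10 is gray → back edge
First back edge: 4 → 10.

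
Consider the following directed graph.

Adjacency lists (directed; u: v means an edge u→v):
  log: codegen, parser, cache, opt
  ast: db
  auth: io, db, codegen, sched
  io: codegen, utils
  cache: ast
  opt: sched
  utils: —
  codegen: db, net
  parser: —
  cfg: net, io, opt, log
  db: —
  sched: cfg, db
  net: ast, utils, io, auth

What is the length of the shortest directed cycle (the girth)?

3

For each vertex v, BFS finds the shortest path from v back to v.
The shortest such closed walk is cfg → opt → sched → cfg, length 3.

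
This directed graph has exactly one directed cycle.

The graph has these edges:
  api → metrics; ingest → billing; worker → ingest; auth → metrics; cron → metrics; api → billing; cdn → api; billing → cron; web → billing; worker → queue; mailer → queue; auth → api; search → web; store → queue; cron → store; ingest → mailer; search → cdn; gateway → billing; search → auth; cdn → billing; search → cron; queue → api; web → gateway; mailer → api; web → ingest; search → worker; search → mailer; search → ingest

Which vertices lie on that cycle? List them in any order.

api, cron, queue, store, billing

DFS with gray/black marking from cron:
cron gray
  metrics gray
  metrics black
  store gray
    queue gray
      api gray
        api→metrics: metrics black — skip
        billing gray
          billing→cron: cron is gray → back edge
Back edge closes the cycle cron → store → queue → api → billing → cron; its vertices are {api, cron, queue, store, billing}.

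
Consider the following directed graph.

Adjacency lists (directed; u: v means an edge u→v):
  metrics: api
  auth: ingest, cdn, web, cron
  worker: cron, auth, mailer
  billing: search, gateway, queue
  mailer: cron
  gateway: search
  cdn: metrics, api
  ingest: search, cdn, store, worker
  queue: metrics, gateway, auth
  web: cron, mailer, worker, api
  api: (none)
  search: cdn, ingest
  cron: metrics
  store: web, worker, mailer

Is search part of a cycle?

search is on a cycle iff search can reach itself via ≥1 edge.
search → ingest → search — yes.

Yes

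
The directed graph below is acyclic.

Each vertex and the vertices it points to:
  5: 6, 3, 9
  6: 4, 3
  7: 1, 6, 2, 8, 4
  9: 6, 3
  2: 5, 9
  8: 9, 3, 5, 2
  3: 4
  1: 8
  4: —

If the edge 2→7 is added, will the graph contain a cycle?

Adding 2→7 creates a cycle iff 7 can already reach 2.
Path from 7: 7 → 2.
So 7 → … → 2 → 7 is a cycle.

Yes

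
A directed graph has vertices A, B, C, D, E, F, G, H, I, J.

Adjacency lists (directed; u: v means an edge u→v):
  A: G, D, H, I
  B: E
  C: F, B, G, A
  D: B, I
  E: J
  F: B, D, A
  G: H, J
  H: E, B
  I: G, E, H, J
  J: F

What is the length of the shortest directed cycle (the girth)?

4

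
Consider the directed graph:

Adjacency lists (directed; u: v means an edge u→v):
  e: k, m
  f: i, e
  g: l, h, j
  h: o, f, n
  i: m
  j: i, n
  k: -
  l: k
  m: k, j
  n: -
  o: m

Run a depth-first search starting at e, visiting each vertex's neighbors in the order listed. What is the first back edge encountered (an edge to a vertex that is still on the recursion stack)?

i→m

DFS from e (visiting each vertex's neighbors in the order listed); mark gray on enter, black on exit:
e gray
  k gray
  k black
  m gray
    m→k: k black — skip
    j gray
      i gray
        i→m: m is gray → back edge
First back edge: i → m.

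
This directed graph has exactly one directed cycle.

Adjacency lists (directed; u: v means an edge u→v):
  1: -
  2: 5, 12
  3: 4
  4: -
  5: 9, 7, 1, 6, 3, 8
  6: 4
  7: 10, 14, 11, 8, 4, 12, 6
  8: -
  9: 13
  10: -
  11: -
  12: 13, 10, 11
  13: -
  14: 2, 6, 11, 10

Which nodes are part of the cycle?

DFS with gray/black marking from 2:
2 gray
  5 gray
    9 gray
      13 gray
      13 black
    9 black
    7 gray
      10 gray
      10 black
      14 gray
        14→2: 2 is gray → back edge
Back edge closes the cycle 2 → 5 → 7 → 14 → 2; its vertices are {2, 5, 7, 14}.

2, 5, 7, 14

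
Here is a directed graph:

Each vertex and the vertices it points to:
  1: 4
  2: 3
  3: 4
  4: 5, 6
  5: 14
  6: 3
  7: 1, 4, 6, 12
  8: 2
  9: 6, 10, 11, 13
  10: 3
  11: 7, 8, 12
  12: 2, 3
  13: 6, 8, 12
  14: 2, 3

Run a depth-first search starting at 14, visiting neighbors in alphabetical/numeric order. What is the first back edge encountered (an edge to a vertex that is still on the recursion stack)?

DFS from 14 (visiting neighbors in alphabetical/numeric order); mark gray on enter, black on exit:
14 gray
  2 gray
    3 gray
      4 gray
        5 gray
          5→14: 14 is gray → back edge
First back edge: 5 → 14.

5->14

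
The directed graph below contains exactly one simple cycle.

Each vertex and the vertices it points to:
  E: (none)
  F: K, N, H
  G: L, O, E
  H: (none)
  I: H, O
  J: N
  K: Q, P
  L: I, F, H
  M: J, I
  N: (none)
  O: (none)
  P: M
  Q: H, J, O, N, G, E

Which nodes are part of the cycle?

F, G, K, L, Q

DFS with gray/black marking from K:
K gray
  Q gray
    H gray
    H black
    J gray
      N gray
      N black
    J black
    O gray
    O black
    Q→N: N black — skip
    G gray
      L gray
        I gray
          I→H: H black — skip
          I→O: O black — skip
        I black
        F gray
          F→K: K is gray → back edge
Back edge closes the cycle K → Q → G → L → F → K; its vertices are {F, G, K, L, Q}.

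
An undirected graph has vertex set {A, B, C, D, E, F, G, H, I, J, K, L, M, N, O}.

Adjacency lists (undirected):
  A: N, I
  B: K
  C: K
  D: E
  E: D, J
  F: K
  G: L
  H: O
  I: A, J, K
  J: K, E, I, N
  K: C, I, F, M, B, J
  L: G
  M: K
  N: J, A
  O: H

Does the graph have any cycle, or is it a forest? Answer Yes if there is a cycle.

Yes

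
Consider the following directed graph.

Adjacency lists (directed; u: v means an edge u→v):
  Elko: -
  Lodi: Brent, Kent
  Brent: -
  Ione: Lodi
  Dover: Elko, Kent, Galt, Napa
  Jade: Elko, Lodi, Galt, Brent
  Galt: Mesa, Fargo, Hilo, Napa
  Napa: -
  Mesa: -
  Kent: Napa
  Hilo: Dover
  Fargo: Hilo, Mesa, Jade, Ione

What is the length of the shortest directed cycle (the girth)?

3

For each vertex v, BFS finds the shortest path from v back to v.
The shortest such closed walk is Dover → Galt → Hilo → Dover, length 3.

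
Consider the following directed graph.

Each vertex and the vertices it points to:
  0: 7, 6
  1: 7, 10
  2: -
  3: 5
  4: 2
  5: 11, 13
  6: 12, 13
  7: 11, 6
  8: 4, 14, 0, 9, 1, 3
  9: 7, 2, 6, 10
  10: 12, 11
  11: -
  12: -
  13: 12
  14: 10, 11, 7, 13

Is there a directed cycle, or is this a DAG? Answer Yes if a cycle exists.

No

DFS with white/gray/black marking, starting from 6:
6 gray
  12 gray
  12 black
  13 gray
    13→12: 12 black — skip
  13 black
6 black
0 gray
  7 gray
    11 gray
    11 black
    7→6: 6 black — skip
  7 black
  0→6: 6 black — skip
0 black
1 gray
  1→7: 7 black — skip
  10 gray
    10→12: 12 black — skip
    10→11: 11 black — skip
  10 black
1 black
2 gray
2 black
3 gray
  5 gray
    5→11: 11 black — skip
    5→13: 13 black — skip
  5 black
3 black
4 gray
  4→2: 2 black — skip
4 black
8 gray
  8→4: 4 black — skip
  14 gray
    14→10: 10 black — skip
    14→11: 11 black — skip
    14→7: 7 black — skip
    14→13: 13 black — skip
  14 black
  8→0: 0 black — skip
  9 gray
    9→7: 7 black — skip
    9→2: 2 black — skip
    9→6: 6 black — skip
    9→10: 10 black — skip
  9 black
  8→1: 1 black — skip
  8→3: 3 black — skip
8 black
Every edge goes to a white or black vertex — no back edge, so the graph is acyclic.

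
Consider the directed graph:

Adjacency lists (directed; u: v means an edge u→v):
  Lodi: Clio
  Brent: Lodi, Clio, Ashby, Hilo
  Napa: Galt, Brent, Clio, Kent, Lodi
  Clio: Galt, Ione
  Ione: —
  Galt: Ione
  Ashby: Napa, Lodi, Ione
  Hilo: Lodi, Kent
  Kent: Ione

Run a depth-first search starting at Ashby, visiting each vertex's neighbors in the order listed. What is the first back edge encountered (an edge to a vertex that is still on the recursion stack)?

Brent->Ashby

DFS from Ashby (visiting each vertex's neighbors in the order listed); mark gray on enter, black on exit:
Ashby gray
  Napa gray
    Galt gray
      Ione gray
      Ione black
    Galt black
    Brent gray
      Lodi gray
        Clio gray
          Clio→Galt: Galt black — skip
          Clio→Ione: Ione black — skip
        Clio black
      Lodi black
      Brent→Clio: Clio black — skip
      Brent→Ashby: Ashby is gray → back edge
First back edge: Brent → Ashby.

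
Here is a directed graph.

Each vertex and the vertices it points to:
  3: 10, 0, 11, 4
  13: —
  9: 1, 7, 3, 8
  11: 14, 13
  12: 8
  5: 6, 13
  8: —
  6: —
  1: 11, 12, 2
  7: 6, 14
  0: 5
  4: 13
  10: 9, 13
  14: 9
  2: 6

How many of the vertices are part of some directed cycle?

A vertex is on a directed cycle iff it belongs to a strongly connected component of size ≥ 2 (or has a self-loop).
The vertices on cycles are {1, 3, 7, 9, 10, 11, 14} — 7 in total.

7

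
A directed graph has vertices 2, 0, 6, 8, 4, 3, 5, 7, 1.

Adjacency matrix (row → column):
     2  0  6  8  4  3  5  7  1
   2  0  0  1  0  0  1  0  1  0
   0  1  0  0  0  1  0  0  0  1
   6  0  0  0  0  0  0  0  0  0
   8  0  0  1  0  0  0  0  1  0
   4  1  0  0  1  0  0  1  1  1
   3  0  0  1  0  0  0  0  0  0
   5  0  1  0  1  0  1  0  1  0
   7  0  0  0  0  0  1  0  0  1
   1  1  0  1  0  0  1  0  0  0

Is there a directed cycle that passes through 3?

No

3 lies on a cycle iff there is a path from 3 back to itself.
Exploring from 3, it never reaches itself; equivalently, its strongly connected component is a singleton.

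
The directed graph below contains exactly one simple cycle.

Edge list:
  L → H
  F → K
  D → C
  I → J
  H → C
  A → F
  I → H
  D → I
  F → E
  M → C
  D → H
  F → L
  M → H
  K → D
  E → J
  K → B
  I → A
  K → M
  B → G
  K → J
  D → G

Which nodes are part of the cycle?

DFS with gray/black marking from F:
F gray
  K gray
    B gray
      G gray
      G black
    B black
    D gray
      I gray
        H gray
          C gray
          C black
        H black
        J gray
        J black
        A gray
          A→F: F is gray → back edge
Back edge closes the cycle F → K → D → I → A → F; its vertices are {A, D, F, I, K}.

A, D, F, I, K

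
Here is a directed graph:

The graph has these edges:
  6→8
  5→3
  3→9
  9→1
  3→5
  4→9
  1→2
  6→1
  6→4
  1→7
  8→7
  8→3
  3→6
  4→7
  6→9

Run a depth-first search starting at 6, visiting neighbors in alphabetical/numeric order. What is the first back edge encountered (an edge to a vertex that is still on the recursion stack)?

DFS from 6 (visiting neighbors in alphabetical/numeric order); mark gray on enter, black on exit:
6 gray
  1 gray
    2 gray
    2 black
    7 gray
    7 black
  1 black
  4 gray
    4→7: 7 black — skip
    9 gray
      9→1: 1 black — skip
    9 black
  4 black
  8 gray
    3 gray
      5 gray
        5→3: 3 is gray → back edge
First back edge: 5 → 3.

5→3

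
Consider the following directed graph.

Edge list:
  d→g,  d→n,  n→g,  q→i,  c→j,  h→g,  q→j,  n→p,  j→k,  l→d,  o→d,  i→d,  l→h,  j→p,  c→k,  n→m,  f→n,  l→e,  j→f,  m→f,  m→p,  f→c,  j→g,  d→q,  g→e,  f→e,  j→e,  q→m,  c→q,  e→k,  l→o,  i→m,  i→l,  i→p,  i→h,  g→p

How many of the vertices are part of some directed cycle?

10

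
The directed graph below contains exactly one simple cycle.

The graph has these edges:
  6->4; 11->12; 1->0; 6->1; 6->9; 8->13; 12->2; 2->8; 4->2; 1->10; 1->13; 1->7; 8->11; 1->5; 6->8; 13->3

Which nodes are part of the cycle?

DFS with gray/black marking from 8:
8 gray
  11 gray
    12 gray
      2 gray
        2→8: 8 is gray → back edge
Back edge closes the cycle 8 → 11 → 12 → 2 → 8; its vertices are {2, 8, 11, 12}.

2, 8, 11, 12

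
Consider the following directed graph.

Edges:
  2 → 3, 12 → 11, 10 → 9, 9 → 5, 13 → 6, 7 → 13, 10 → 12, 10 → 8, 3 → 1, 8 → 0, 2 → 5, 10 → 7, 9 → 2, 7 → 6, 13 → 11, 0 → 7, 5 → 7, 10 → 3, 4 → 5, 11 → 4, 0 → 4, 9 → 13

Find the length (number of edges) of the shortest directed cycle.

For each vertex v, BFS finds the shortest path from v back to v.
The shortest such closed walk is 5 → 7 → 13 → 11 → 4 → 5, length 5.

5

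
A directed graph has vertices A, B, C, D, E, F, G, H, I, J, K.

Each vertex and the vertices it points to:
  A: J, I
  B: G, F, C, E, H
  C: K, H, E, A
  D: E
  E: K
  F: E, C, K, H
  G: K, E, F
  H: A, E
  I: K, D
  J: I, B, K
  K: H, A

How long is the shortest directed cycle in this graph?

3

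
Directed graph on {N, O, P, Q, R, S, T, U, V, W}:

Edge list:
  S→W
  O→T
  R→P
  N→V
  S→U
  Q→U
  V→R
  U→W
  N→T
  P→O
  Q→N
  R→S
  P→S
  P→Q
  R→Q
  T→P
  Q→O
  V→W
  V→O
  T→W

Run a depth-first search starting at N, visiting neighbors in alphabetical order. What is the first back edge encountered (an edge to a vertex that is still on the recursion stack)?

DFS from N (visiting neighbors in alphabetical order); mark gray on enter, black on exit:
N gray
  T gray
    P gray
      O gray
        O→T: T is gray → back edge
First back edge: O → T.

O→T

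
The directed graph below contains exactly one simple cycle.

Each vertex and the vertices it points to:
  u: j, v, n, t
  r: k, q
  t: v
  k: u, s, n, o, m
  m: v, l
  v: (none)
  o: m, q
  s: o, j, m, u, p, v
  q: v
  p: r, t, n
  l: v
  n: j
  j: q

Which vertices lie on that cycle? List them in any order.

DFS with gray/black marking from k:
k gray
  u gray
    j gray
      q gray
        v gray
        v black
      q black
    j black
    u→v: v black — skip
    n gray
      n→j: j black — skip
    n black
    t gray
      t→v: v black — skip
    t black
  u black
  s gray
    o gray
      m gray
        m→v: v black — skip
        l gray
          l→v: v black — skip
        l black
      m black
      o→q: q black — skip
    o black
    s→j: j black — skip
    s→m: m black — skip
    s→u: u black — skip
    p gray
      r gray
        r→k: k is gray → back edge
Back edge closes the cycle k → s → p → r → k; its vertices are {k, p, r, s}.

k, p, r, s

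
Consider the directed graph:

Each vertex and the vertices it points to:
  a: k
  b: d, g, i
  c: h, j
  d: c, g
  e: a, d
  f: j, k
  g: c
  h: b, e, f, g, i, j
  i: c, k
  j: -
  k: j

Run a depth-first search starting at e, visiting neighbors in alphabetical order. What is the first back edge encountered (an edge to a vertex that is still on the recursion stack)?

b→d

DFS from e (visiting neighbors in alphabetical order); mark gray on enter, black on exit:
e gray
  a gray
    k gray
      j gray
      j black
    k black
  a black
  d gray
    c gray
      h gray
        b gray
          b→d: d is gray → back edge
First back edge: b → d.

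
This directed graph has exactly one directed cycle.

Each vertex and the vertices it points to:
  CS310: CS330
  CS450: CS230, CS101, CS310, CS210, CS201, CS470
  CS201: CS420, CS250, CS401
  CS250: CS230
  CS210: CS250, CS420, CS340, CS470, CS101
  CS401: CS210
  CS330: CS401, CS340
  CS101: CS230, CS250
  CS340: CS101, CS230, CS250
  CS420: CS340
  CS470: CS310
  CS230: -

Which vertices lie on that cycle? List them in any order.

DFS with gray/black marking from CS310:
CS310 gray
  CS330 gray
    CS401 gray
      CS210 gray
        CS250 gray
          CS230 gray
          CS230 black
        CS250 black
        CS420 gray
          CS340 gray
            CS101 gray
              CS101→CS230: CS230 black — skip
              CS101→CS250: CS250 black — skip
            CS101 black
            CS340→CS230: CS230 black — skip
            CS340→CS250: CS250 black — skip
          CS340 black
        CS420 black
        CS210→CS340: CS340 black — skip
        CS470 gray
          CS470→CS310: CS310 is gray → back edge
Back edge closes the cycle CS310 → CS330 → CS401 → CS210 → CS470 → CS310; its vertices are {CS210, CS310, CS330, CS401, CS470}.

CS210, CS310, CS330, CS401, CS470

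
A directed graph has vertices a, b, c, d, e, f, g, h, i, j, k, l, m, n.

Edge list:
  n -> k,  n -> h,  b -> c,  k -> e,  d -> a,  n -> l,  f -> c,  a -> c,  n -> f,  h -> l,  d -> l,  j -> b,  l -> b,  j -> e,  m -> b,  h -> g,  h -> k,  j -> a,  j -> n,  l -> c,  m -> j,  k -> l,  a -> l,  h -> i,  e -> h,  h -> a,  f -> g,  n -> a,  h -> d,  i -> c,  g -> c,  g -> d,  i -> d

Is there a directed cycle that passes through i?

No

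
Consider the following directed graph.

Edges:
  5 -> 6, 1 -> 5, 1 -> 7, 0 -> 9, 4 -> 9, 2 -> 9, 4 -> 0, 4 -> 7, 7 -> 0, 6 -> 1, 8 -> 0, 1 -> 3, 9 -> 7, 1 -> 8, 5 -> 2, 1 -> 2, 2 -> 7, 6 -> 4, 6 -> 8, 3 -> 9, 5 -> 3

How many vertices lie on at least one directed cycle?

6

A vertex is on a directed cycle iff it belongs to a strongly connected component of size ≥ 2 (or has a self-loop).
The vertices on cycles are {0, 1, 5, 6, 7, 9} — 6 in total.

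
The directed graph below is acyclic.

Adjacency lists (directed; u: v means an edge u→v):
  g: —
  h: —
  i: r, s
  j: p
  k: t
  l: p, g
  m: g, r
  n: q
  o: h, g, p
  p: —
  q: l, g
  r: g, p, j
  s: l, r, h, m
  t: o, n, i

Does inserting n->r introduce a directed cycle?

No

Adding n→r creates a cycle iff r can already reach n.
Explore from r: no path reaches n. The graph stays acyclic.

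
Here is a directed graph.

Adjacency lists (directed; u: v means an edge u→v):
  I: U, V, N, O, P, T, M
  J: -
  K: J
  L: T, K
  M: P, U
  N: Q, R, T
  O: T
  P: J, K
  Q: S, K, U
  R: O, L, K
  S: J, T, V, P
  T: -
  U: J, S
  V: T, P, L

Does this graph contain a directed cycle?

DFS with white/gray/black marking, starting from S:
S gray
  J gray
  J black
  T gray
  T black
  V gray
    V→T: T black — skip
    P gray
      P→J: J black — skip
      K gray
        K→J: J black — skip
      K black
    P black
    L gray
      L→T: T black — skip
      L→K: K black — skip
    L black
  V black
  S→P: P black — skip
S black
I gray
  U gray
    U→J: J black — skip
    U→S: S black — skip
  U black
  I→V: V black — skip
  N gray
    Q gray
      Q→S: S black — skip
      Q→K: K black — skip
      Q→U: U black — skip
    Q black
    R gray
      O gray
        O→T: T black — skip
      O black
      R→L: L black — skip
      R→K: K black — skip
    R black
    N→T: T black — skip
  N black
  I→O: O black — skip
  I→P: P black — skip
  I→T: T black — skip
  M gray
    M→P: P black — skip
    M→U: U black — skip
  M black
I black
Every edge goes to a white or black vertex — no back edge, so the graph is acyclic.

No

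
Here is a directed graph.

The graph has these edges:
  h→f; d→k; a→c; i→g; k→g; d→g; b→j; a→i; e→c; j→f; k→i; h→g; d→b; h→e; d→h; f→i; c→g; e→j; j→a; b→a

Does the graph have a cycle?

No

DFS with white/gray/black marking, starting from b:
b gray
  j gray
    a gray
      i gray
        g gray
        g black
      i black
      c gray
        c→g: g black — skip
      c black
    a black
    f gray
      f→i: i black — skip
    f black
  j black
  b→a: a black — skip
b black
d gray
  h gray
    e gray
      e→c: c black — skip
      e→j: j black — skip
    e black
    h→f: f black — skip
    h→g: g black — skip
  h black
  k gray
    k→i: i black — skip
    k→g: g black — skip
  k black
  d→g: g black — skip
  d→b: b black — skip
d black
Every edge goes to a white or black vertex — no back edge, so the graph is acyclic.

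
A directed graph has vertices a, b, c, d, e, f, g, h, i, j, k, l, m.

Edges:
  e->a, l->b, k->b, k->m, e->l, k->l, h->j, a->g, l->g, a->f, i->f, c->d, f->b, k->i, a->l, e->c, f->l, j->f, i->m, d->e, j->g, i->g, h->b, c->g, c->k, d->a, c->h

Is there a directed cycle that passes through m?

No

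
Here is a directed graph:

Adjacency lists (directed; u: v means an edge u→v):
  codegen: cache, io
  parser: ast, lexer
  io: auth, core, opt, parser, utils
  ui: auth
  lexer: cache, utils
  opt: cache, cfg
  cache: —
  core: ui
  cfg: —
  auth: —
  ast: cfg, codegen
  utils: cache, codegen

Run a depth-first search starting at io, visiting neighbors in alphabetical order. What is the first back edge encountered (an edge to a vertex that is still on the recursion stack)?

codegen->io

DFS from io (visiting neighbors in alphabetical order); mark gray on enter, black on exit:
io gray
  auth gray
  auth black
  core gray
    ui gray
      ui→auth: auth black — skip
    ui black
  core black
  opt gray
    cache gray
    cache black
    cfg gray
    cfg black
  opt black
  parser gray
    ast gray
      ast→cfg: cfg black — skip
      codegen gray
        codegen→cache: cache black — skip
        codegen→io: io is gray → back edge
First back edge: codegen → io.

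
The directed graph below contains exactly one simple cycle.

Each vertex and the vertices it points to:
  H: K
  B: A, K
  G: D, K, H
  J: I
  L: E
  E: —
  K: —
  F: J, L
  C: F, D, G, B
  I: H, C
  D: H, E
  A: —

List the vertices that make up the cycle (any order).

DFS with gray/black marking from I:
I gray
  H gray
    K gray
    K black
  H black
  C gray
    F gray
      J gray
        J→I: I is gray → back edge
Back edge closes the cycle I → C → F → J → I; its vertices are {C, F, I, J}.

C, F, I, J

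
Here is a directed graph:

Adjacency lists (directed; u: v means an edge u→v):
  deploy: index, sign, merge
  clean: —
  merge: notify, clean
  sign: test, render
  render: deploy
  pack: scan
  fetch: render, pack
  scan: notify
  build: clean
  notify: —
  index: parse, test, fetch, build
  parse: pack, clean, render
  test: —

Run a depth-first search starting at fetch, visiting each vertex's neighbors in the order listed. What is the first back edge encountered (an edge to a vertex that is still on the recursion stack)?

DFS from fetch (visiting each vertex's neighbors in the order listed); mark gray on enter, black on exit:
fetch gray
  render gray
    deploy gray
      index gray
        parse gray
          pack gray
            scan gray
              notify gray
              notify black
            scan black
          pack black
          clean gray
          clean black
          parse→render: render is gray → back edge
First back edge: parse → render.

parse->render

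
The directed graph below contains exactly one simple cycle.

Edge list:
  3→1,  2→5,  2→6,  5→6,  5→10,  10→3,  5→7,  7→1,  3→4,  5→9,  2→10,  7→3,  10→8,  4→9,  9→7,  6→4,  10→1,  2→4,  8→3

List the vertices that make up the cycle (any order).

3, 4, 7, 9

DFS with gray/black marking from 7:
7 gray
  1 gray
  1 black
  3 gray
    4 gray
      9 gray
        9→7: 7 is gray → back edge
Back edge closes the cycle 7 → 3 → 4 → 9 → 7; its vertices are {3, 4, 7, 9}.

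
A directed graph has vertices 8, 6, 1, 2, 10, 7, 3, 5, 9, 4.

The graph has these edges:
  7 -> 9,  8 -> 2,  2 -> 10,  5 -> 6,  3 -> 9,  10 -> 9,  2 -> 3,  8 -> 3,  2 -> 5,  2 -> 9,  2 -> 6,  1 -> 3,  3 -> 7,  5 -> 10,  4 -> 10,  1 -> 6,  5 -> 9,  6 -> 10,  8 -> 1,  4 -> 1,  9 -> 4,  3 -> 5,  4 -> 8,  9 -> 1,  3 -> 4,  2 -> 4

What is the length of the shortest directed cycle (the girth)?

For each vertex v, BFS finds the shortest path from v back to v.
The shortest such closed walk is 2 → 4 → 8 → 2, length 3.

3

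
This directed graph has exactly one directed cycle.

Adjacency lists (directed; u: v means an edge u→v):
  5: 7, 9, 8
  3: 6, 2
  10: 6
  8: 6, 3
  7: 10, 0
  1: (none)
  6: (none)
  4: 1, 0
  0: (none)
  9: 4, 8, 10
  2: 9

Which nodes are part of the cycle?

2, 3, 8, 9

DFS with gray/black marking from 9:
9 gray
  4 gray
    1 gray
    1 black
    0 gray
    0 black
  4 black
  8 gray
    6 gray
    6 black
    3 gray
      3→6: 6 black — skip
      2 gray
        2→9: 9 is gray → back edge
Back edge closes the cycle 9 → 8 → 3 → 2 → 9; its vertices are {2, 3, 8, 9}.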